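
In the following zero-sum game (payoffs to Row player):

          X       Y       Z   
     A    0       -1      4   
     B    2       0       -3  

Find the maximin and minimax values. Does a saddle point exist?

Maximin = -1, Minimax = 0, Saddle: False

Work:
Row minimums: [-1, -3] → maximin = -1
Column maximums: [2, 0, 4] → minimax = 0
No saddle point (maximin ≠ minimax). Mixed strategy needed.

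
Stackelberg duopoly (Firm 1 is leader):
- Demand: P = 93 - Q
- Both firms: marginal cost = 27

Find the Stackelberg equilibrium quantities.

q₁* (leader) = 33.0, q₂* (follower) = 16.5

Work:
Follower's reaction: q₂ = (a - c - q₁)/2
Leader substitutes: π₁ = q₁·(a - q₁ - (a-c-q₁)/2 - c)
FOC: q₁* = (93 - 27)/2 = 33.00
Then: q₂* = (93 - 27 - 33.0)/2 = 16.50
Leader has first-mover advantage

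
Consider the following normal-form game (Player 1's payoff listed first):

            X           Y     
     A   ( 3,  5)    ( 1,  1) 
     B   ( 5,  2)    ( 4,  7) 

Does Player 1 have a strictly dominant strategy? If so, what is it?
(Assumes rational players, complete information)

Yes, Player 1's strictly dominant strategy is B

Work:
A strategy strictly dominates another if it gives a strictly higher payoff against every opponent action. Compare each pair of P1's strategies column-by-column:
  A vs B: [3 vs 5, 1 vs 4] → A does not strictly dominate B (column X: 3 ≤ 5)
  B vs A: [5 vs 3, 4 vs 1] → B strictly dominates A
B strictly dominates every other strategy → strictly dominant.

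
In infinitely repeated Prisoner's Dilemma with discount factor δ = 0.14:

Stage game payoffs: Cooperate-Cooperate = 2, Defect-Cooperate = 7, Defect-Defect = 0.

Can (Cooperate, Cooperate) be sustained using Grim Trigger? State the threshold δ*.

δ* = 0.7143; since δ = 0.14 < 0.7143, cooperation cannot be sustained

Work:
For Grim Trigger:
Cooperate forever: 2/(1-δ)
Defect then punished: 7 + 0·δ/(1-δ)
Need: 2/(1-δ) ≥ 7 + 0·δ/(1-δ)
Solving: δ ≥ (T-R)/(T-P) = (7-2)/(7-0) = 0.7143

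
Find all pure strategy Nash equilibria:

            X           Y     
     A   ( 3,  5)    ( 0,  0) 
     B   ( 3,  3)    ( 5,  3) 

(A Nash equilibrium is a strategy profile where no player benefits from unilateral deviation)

Nash equilibrium: (A, X), (B, X), (B, Y)

Work:
Best responses:
  P1 vs X: payoffs [3, 3] → best response A/B (payoff 3)
  P1 vs Y: payoffs [0, 5] → best response B (payoff 5)
  P2 vs A: payoffs [5, 0] → best response X (payoff 5)
  P2 vs B: payoffs [3, 3] → best response X/Y (payoff 3)
Mutual best responses: (A,X), (B,X), (B,Y) → Nash equilibria.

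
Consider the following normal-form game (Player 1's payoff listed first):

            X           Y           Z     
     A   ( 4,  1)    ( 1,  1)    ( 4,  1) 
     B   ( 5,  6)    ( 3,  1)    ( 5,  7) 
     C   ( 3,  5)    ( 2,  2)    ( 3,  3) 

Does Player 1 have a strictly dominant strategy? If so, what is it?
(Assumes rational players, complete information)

Yes, Player 1's strictly dominant strategy is B

Work:
A strategy strictly dominates another if it gives a strictly higher payoff against every opponent action. Compare each pair of P1's strategies column-by-column:
  A vs B: [4 vs 5, 1 vs 3, 4 vs 5] → A does not strictly dominate B (column X: 4 ≤ 5)
  A vs C: [4 vs 3, 1 vs 2, 4 vs 3] → A does not strictly dominate C (column Y: 1 ≤ 2)
  B vs A: [5 vs 4, 3 vs 1, 5 vs 4] → B strictly dominates A
  B vs C: [5 vs 3, 3 vs 2, 5 vs 3] → B strictly dominates C
  C vs A: [3 vs 4, 2 vs 1, 3 vs 4] → C does not strictly dominate A (column X: 3 ≤ 4)
  C vs B: [3 vs 5, 2 vs 3, 3 vs 5] → C does not strictly dominate B (column X: 3 ≤ 5)
B strictly dominates every other strategy → strictly dominant.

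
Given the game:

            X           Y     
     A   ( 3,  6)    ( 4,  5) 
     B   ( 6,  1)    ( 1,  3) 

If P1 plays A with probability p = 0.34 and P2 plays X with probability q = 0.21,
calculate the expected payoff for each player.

E[P1] = 2.6416, E[P2] = 3.4742

Work:
E[P1] = p·q·π₁(A,X) + p·(1-q)·π₁(A,Y) + (1-p)·q·π₁(B,X) + (1-p)·(1-q)·π₁(B,Y)
= 0.34·0.21·3 + 0.34·0.79·4 + 0.66·0.21·6 + 0.66·0.79·1
= 2.6416

E[P2] = 3.4742 (similar calculation)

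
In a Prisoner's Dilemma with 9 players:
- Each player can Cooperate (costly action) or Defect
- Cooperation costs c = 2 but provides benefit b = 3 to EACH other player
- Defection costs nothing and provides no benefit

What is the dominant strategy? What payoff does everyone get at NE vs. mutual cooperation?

Dominant: Defect; NE payoff = 0; Coop payoff = 22

Work:
Defect dominates (saves cost c = 2, benefit to others is external)
NE: All defect → everyone gets 0
If all cooperate: each receives (8)×3 - 2 = 22
Social dilemma: 22 > 0 but NE gives 0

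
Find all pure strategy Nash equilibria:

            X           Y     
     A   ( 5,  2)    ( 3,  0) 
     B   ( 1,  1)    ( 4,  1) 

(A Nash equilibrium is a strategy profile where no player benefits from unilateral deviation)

Nash equilibrium: (A, X), (B, Y)

Work:
Best responses:
  P1 vs X: payoffs [5, 1] → best response A (payoff 5)
  P1 vs Y: payoffs [3, 4] → best response B (payoff 4)
  P2 vs A: payoffs [2, 0] → best response X (payoff 2)
  P2 vs B: payoffs [1, 1] → best response X/Y (payoff 1)
Mutual best responses: (A,X), (B,Y) → Nash equilibria.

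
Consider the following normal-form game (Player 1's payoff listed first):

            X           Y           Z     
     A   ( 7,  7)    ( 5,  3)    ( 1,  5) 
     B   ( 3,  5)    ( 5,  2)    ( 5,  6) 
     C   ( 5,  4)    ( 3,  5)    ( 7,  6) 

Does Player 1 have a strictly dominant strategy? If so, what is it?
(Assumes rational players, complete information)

No strictly dominant strategy exists for Player 1

Work:
A strategy strictly dominates another if it gives a strictly higher payoff against every opponent action. Compare each pair of P1's strategies column-by-column:
  A vs B: [7 vs 3, 5 vs 5, 1 vs 5] → A does not strictly dominate B (column Y: 5 ≤ 5)
  A vs C: [7 vs 5, 5 vs 3, 1 vs 7] → A does not strictly dominate C (column Z: 1 ≤ 7)
  B vs A: [3 vs 7, 5 vs 5, 5 vs 1] → B does not strictly dominate A (column X: 3 ≤ 7)
  B vs C: [3 vs 5, 5 vs 3, 5 vs 7] → B does not strictly dominate C (column X: 3 ≤ 5)
  C vs A: [5 vs 7, 3 vs 5, 7 vs 1] → C does not strictly dominate A (column X: 5 ≤ 7)
  C vs B: [5 vs 3, 3 vs 5, 7 vs 5] → C does not strictly dominate B (column Y: 3 ≤ 5)
No single strategy strictly dominates all others → no strictly dominant strategy.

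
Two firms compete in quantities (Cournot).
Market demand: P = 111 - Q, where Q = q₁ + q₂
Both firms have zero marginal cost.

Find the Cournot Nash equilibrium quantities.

q₁* = q₂* = 37.0; P* = 37.0

Work:
Profit: π_i = P·q_i = (a - q_i - q_j)·q_i
FOC: ∂π_i/∂q_i = a - 2q_i - q_j = 0
Reaction function: q_i = (111 - q_j)/2
Symmetry: q* = 111/3 = 37.0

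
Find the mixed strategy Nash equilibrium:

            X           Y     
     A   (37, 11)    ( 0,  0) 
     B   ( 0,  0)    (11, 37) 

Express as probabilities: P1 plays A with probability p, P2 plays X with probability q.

p = 0.7708, q = 0.2292

Work:
Find probabilities that make opponent indifferent:
P2 chooses q to make P1 indifferent between A and B
P1 chooses p to make P2 indifferent between X and Y
Mixed NE: P1 plays (A: 0.7708, B: 0.2292), P2 plays (X: 0.2292, Y: 0.7708)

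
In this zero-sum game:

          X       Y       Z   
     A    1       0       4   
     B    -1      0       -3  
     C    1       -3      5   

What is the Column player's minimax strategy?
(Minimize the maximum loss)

Column should play Y, value = 0

Work:
Column player minimizes Row's maximum payoff:
Column X: max payoff to Row = 1
Column Y: max payoff to Row = 0
Column Z: max payoff to Row = 5
Minimum is 0, achieved by column Y.
Minimax strategy: Y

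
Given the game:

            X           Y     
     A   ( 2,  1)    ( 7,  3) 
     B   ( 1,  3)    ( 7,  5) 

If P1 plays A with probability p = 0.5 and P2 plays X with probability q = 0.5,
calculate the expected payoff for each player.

E[P1] = 4.25, E[P2] = 3.0

Work:
E[P1] = p·q·π₁(A,X) + p·(1-q)·π₁(A,Y) + (1-p)·q·π₁(B,X) + (1-p)·(1-q)·π₁(B,Y)
= 0.5·0.5·2 + 0.5·0.5·7 + 0.5·0.5·1 + 0.5·0.5·7
= 4.25

E[P2] = 3.0 (similar calculation)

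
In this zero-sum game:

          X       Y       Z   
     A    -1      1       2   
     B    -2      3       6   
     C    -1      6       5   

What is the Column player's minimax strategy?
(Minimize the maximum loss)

Column should play X, value = -1

Work:
Column player minimizes Row's maximum payoff:
Column X: max payoff to Row = -1
Column Y: max payoff to Row = 6
Column Z: max payoff to Row = 6
Minimum is -1, achieved by column X.
Minimax strategy: X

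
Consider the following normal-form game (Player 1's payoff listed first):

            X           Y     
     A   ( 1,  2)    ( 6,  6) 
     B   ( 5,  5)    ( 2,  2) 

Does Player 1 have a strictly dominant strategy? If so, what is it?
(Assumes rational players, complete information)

No strictly dominant strategy exists for Player 1

Work:
A strategy strictly dominates another if it gives a strictly higher payoff against every opponent action. Compare each pair of P1's strategies column-by-column:
  A vs B: [1 vs 5, 6 vs 2] → A does not strictly dominate B (column X: 1 ≤ 5)
  B vs A: [5 vs 1, 2 vs 6] → B does not strictly dominate A (column Y: 2 ≤ 6)
No single strategy strictly dominates all others → no strictly dominant strategy.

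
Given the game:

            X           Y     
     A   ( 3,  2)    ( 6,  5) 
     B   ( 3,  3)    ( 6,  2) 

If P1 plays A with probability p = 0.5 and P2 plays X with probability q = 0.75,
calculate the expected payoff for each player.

E[P1] = 3.75, E[P2] = 2.75

Work:
E[P1] = p·q·π₁(A,X) + p·(1-q)·π₁(A,Y) + (1-p)·q·π₁(B,X) + (1-p)·(1-q)·π₁(B,Y)
= 0.5·0.75·3 + 0.5·0.25·6 + 0.5·0.75·3 + 0.5·0.25·6
= 3.75

E[P2] = 2.75 (similar calculation)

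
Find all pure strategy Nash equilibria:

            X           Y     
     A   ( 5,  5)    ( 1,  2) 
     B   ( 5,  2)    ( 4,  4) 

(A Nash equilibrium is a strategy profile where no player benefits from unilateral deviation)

Nash equilibrium: (A, X), (B, Y)

Work:
Best responses:
  P1 vs X: payoffs [5, 5] → best response A/B (payoff 5)
  P1 vs Y: payoffs [1, 4] → best response B (payoff 4)
  P2 vs A: payoffs [5, 2] → best response X (payoff 5)
  P2 vs B: payoffs [2, 4] → best response Y (payoff 4)
Mutual best responses: (A,X), (B,Y) → Nash equilibria.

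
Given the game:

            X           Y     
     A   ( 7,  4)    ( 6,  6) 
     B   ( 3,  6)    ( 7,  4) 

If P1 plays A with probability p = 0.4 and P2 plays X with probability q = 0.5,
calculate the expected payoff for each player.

E[P1] = 5.6, E[P2] = 5.0

Work:
E[P1] = p·q·π₁(A,X) + p·(1-q)·π₁(A,Y) + (1-p)·q·π₁(B,X) + (1-p)·(1-q)·π₁(B,Y)
= 0.4·0.5·7 + 0.4·0.5·6 + 0.6·0.5·3 + 0.6·0.5·7
= 5.6

E[P2] = 5.0 (similar calculation)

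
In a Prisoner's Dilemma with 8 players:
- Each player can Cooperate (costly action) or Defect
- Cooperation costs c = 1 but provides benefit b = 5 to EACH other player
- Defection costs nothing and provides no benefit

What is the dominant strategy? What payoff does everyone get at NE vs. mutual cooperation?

Dominant: Defect; NE payoff = 0; Coop payoff = 34

Work:
Defect dominates (saves cost c = 1, benefit to others is external)
NE: All defect → everyone gets 0
If all cooperate: each receives (7)×5 - 1 = 34
Social dilemma: 34 > 0 but NE gives 0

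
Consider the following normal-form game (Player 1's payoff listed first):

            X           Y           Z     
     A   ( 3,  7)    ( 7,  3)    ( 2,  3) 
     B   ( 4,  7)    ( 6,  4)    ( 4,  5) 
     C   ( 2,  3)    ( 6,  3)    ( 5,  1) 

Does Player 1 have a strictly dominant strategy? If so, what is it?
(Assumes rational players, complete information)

No strictly dominant strategy exists for Player 1

Work:
A strategy strictly dominates another if it gives a strictly higher payoff against every opponent action. Compare each pair of P1's strategies column-by-column:
  A vs B: [3 vs 4, 7 vs 6, 2 vs 4] → A does not strictly dominate B (column X: 3 ≤ 4)
  A vs C: [3 vs 2, 7 vs 6, 2 vs 5] → A does not strictly dominate C (column Z: 2 ≤ 5)
  B vs A: [4 vs 3, 6 vs 7, 4 vs 2] → B does not strictly dominate A (column Y: 6 ≤ 7)
  B vs C: [4 vs 2, 6 vs 6, 4 vs 5] → B does not strictly dominate C (column Y: 6 ≤ 6)
  C vs A: [2 vs 3, 6 vs 7, 5 vs 2] → C does not strictly dominate A (column X: 2 ≤ 3)
  C vs B: [2 vs 4, 6 vs 6, 5 vs 4] → C does not strictly dominate B (column X: 2 ≤ 4)
No single strategy strictly dominates all others → no strictly dominant strategy.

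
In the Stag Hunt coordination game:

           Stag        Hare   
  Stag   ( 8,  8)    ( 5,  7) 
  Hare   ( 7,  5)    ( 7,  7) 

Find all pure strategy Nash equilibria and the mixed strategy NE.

Pure NE: (Stag, Stag) and (Hare, Hare); Mixed NE: p = 0.6667, q = 0.6667

Work:
Check pure NE:
(Stag, Stag): (8, 8) - no unilateral deviation beneficial
(Hare, Hare): (7, 7) - no unilateral deviation beneficial
Mixed NE: P1 plays Stag with p = 0.6667, P2 plays Stag with q = 0.6667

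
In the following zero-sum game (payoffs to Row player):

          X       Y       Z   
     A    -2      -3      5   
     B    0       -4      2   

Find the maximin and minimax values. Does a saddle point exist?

Maximin = -3, Minimax = -3, Saddle: True

Work:
Row minimums: [-3, -4] → maximin = -3
Column maximums: [0, -3, 5] → minimax = -3
Saddle point exists! Game value = -3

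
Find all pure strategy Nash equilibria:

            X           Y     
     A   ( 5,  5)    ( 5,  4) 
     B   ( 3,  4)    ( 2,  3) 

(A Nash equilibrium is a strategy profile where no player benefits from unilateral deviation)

Nash equilibrium: (A, X)

Work:
Best responses:
  P1 vs X: payoffs [5, 3] → best response A (payoff 5)
  P1 vs Y: payoffs [5, 2] → best response A (payoff 5)
  P2 vs A: payoffs [5, 4] → best response X (payoff 5)
  P2 vs B: payoffs [4, 3] → best response X (payoff 4)
Mutual best responses: (A,X) → Nash equilibria.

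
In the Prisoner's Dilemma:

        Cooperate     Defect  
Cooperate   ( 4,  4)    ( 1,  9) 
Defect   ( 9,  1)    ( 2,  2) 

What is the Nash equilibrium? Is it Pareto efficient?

(Defect, Defect) is NE; not Pareto efficient

Work:
Defect dominates Cooperate for both players:
If P2 cooperates: Defect (9) > Cooperate (4)
If P2 defects: Defect (2) > Cooperate (1)
NE: (Defect, Defect) with payoff (2, 2)
But (Cooperate, Cooperate) = (4, 4) Pareto dominates (2, 2)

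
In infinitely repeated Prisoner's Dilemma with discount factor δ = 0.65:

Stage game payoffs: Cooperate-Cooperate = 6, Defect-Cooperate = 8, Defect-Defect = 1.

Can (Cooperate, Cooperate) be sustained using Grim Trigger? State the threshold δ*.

δ* = 0.2857; since δ = 0.65 ≥ 0.2857, cooperation can be sustained

Work:
For Grim Trigger:
Cooperate forever: 6/(1-δ)
Defect then punished: 8 + 1·δ/(1-δ)
Need: 6/(1-δ) ≥ 8 + 1·δ/(1-δ)
Solving: δ ≥ (T-R)/(T-P) = (8-6)/(8-1) = 0.2857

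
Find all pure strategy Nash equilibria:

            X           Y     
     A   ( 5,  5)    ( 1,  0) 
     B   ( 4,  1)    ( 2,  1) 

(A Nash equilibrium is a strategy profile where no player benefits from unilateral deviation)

Nash equilibrium: (A, X), (B, Y)

Work:
Best responses:
  P1 vs X: payoffs [5, 4] → best response A (payoff 5)
  P1 vs Y: payoffs [1, 2] → best response B (payoff 2)
  P2 vs A: payoffs [5, 0] → best response X (payoff 5)
  P2 vs B: payoffs [1, 1] → best response X/Y (payoff 1)
Mutual best responses: (A,X), (B,Y) → Nash equilibria.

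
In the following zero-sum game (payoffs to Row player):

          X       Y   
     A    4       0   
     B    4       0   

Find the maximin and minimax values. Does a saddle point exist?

Maximin = 0, Minimax = 0, Saddle: True

Work:
Row minimums: [0, 0] → maximin = 0
Column maximums: [4, 0] → minimax = 0
Saddle point exists! Game value = 0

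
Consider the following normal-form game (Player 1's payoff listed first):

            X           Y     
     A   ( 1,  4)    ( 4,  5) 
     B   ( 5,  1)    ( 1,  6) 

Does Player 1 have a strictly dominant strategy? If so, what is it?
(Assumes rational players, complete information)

No strictly dominant strategy exists for Player 1

Work:
A strategy strictly dominates another if it gives a strictly higher payoff against every opponent action. Compare each pair of P1's strategies column-by-column:
  A vs B: [1 vs 5, 4 vs 1] → A does not strictly dominate B (column X: 1 ≤ 5)
  B vs A: [5 vs 1, 1 vs 4] → B does not strictly dominate A (column Y: 1 ≤ 4)
No single strategy strictly dominates all others → no strictly dominant strategy.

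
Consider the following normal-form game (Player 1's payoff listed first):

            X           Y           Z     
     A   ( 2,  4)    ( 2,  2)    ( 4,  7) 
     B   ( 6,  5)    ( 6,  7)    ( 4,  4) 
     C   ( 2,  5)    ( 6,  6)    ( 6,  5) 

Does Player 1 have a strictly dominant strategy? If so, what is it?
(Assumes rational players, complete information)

No strictly dominant strategy exists for Player 1

Work:
A strategy strictly dominates another if it gives a strictly higher payoff against every opponent action. Compare each pair of P1's strategies column-by-column:
  A vs B: [2 vs 6, 2 vs 6, 4 vs 4] → A does not strictly dominate B (column X: 2 ≤ 6)
  A vs C: [2 vs 2, 2 vs 6, 4 vs 6] → A does not strictly dominate C (column X: 2 ≤ 2)
  B vs A: [6 vs 2, 6 vs 2, 4 vs 4] → B does not strictly dominate A (column Z: 4 ≤ 4)
  B vs C: [6 vs 2, 6 vs 6, 4 vs 6] → B does not strictly dominate C (column Y: 6 ≤ 6)
  C vs A: [2 vs 2, 6 vs 2, 6 vs 4] → C does not strictly dominate A (column X: 2 ≤ 2)
  C vs B: [2 vs 6, 6 vs 6, 6 vs 4] → C does not strictly dominate B (column X: 2 ≤ 6)
No single strategy strictly dominates all others → no strictly dominant strategy.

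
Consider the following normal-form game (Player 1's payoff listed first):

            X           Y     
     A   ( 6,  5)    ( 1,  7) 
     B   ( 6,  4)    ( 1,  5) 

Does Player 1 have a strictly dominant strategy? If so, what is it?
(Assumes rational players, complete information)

No strictly dominant strategy exists for Player 1

Work:
A strategy strictly dominates another if it gives a strictly higher payoff against every opponent action. Compare each pair of P1's strategies column-by-column:
  A vs B: [6 vs 6, 1 vs 1] → A does not strictly dominate B (column X: 6 ≤ 6)
  B vs A: [6 vs 6, 1 vs 1] → B does not strictly dominate A (column X: 6 ≤ 6)
No single strategy strictly dominates all others → no strictly dominant strategy.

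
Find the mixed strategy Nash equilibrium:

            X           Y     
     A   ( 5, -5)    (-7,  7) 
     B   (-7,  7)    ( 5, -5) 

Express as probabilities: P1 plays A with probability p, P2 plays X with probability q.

p = 0.5, q = 0.5

Work:
Find probabilities that make opponent indifferent:
P2 chooses q to make P1 indifferent between A and B
P1 chooses p to make P2 indifferent between X and Y
Mixed NE: P1 plays (A: 0.5, B: 0.5), P2 plays (X: 0.5, Y: 0.5)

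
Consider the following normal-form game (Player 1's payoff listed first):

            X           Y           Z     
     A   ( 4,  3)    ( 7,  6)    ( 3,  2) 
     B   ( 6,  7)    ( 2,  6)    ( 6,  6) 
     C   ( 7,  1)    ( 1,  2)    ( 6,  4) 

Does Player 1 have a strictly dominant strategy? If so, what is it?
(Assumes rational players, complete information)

No strictly dominant strategy exists for Player 1

Work:
A strategy strictly dominates another if it gives a strictly higher payoff against every opponent action. Compare each pair of P1's strategies column-by-column:
  A vs B: [4 vs 6, 7 vs 2, 3 vs 6] → A does not strictly dominate B (column X: 4 ≤ 6)
  A vs C: [4 vs 7, 7 vs 1, 3 vs 6] → A does not strictly dominate C (column X: 4 ≤ 7)
  B vs A: [6 vs 4, 2 vs 7, 6 vs 3] → B does not strictly dominate A (column Y: 2 ≤ 7)
  B vs C: [6 vs 7, 2 vs 1, 6 vs 6] → B does not strictly dominate C (column X: 6 ≤ 7)
  C vs A: [7 vs 4, 1 vs 7, 6 vs 3] → C does not strictly dominate A (column Y: 1 ≤ 7)
  C vs B: [7 vs 6, 1 vs 2, 6 vs 6] → C does not strictly dominate B (column Y: 1 ≤ 2)
No single strategy strictly dominates all others → no strictly dominant strategy.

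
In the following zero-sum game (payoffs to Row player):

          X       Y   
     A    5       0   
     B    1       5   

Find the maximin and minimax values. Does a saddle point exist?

Maximin = 1, Minimax = 5, Saddle: False

Work:
Row minimums: [0, 1] → maximin = 1
Column maximums: [5, 5] → minimax = 5
No saddle point (maximin ≠ minimax). Mixed strategy needed.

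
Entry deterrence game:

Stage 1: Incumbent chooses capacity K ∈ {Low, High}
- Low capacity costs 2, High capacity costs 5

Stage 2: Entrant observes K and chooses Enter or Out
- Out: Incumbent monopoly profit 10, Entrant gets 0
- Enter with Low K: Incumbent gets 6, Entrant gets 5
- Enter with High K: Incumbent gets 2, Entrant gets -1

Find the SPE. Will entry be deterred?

SPE: (High, Enter|Low, Out|High); Entry deterred. Incumbent net profit = 5

Work:
After Low K: Entrant enters (5 > 0)
After High K: Entrant stays out (-1 < 0)
Incumbent: Low → 6−2=4, High → 10−5=5
Incumbent chooses High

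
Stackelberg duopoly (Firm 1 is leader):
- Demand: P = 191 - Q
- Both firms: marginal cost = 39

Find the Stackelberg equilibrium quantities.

q₁* (leader) = 76.0, q₂* (follower) = 38.0

Work:
Follower's reaction: q₂ = (a - c - q₁)/2
Leader substitutes: π₁ = q₁·(a - q₁ - (a-c-q₁)/2 - c)
FOC: q₁* = (191 - 39)/2 = 76.00
Then: q₂* = (191 - 39 - 76.0)/2 = 38.00
Leader has first-mover advantage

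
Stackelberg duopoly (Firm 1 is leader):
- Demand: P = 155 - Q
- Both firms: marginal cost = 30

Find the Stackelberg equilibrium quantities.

q₁* (leader) = 62.5, q₂* (follower) = 31.25

Work:
Follower's reaction: q₂ = (a - c - q₁)/2
Leader substitutes: π₁ = q₁·(a - q₁ - (a-c-q₁)/2 - c)
FOC: q₁* = (155 - 30)/2 = 62.50
Then: q₂* = (155 - 30 - 62.5)/2 = 31.25
Leader has first-mover advantage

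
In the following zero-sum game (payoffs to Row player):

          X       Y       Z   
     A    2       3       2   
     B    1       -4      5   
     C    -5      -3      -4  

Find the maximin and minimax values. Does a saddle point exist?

Maximin = 2, Minimax = 2, Saddle: True

Work:
Row minimums: [2, -4, -5] → maximin = 2
Column maximums: [2, 3, 5] → minimax = 2
Saddle point exists! Game value = 2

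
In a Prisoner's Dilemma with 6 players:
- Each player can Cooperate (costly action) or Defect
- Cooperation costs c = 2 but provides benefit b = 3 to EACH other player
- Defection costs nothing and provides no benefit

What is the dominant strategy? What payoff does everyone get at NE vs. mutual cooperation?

Dominant: Defect; NE payoff = 0; Coop payoff = 13

Work:
Defect dominates (saves cost c = 2, benefit to others is external)
NE: All defect → everyone gets 0
If all cooperate: each receives (5)×3 - 2 = 13
Social dilemma: 13 > 0 but NE gives 0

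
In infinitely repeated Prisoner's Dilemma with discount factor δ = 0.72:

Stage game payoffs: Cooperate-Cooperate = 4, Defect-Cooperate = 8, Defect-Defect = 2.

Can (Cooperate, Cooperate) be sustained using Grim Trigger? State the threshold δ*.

δ* = 0.6667; since δ = 0.72 ≥ 0.6667, cooperation can be sustained

Work:
For Grim Trigger:
Cooperate forever: 4/(1-δ)
Defect then punished: 8 + 2·δ/(1-δ)
Need: 4/(1-δ) ≥ 8 + 2·δ/(1-δ)
Solving: δ ≥ (T-R)/(T-P) = (8-4)/(8-2) = 0.6667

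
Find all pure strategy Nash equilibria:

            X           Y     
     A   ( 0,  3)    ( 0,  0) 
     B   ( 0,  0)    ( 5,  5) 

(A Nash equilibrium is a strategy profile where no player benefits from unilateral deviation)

Nash equilibrium: (A, X), (B, Y)

Work:
Best responses:
  P1 vs X: payoffs [0, 0] → best response A/B (payoff 0)
  P1 vs Y: payoffs [0, 5] → best response B (payoff 5)
  P2 vs A: payoffs [3, 0] → best response X (payoff 3)
  P2 vs B: payoffs [0, 5] → best response Y (payoff 5)
Mutual best responses: (A,X), (B,Y) → Nash equilibria.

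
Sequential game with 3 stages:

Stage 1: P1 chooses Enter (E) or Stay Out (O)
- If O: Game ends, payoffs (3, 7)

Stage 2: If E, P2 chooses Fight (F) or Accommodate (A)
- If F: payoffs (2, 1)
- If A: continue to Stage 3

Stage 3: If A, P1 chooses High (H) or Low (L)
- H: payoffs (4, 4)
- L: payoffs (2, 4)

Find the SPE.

SPE: (E, A, H); Outcome (4, 4)

Work:
Stage 3: P1 chooses H (4 vs 2)
Stage 2: P2: F->1, A->4 (anticipating H). Choose A
Stage 1: P1: O->3, E->4 (anticipating A, H). Choose E
SPE path: E -> A -> H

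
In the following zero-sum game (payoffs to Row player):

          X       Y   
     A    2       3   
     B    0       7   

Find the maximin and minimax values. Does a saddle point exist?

Maximin = 2, Minimax = 2, Saddle: True

Work:
Row minimums: [2, 0] → maximin = 2
Column maximums: [2, 7] → minimax = 2
Saddle point exists! Game value = 2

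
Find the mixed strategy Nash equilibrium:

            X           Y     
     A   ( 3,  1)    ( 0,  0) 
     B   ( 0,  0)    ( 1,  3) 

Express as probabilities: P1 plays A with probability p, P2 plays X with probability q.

p = 0.75, q = 0.25

Work:
Find probabilities that make opponent indifferent:
P2 chooses q to make P1 indifferent between A and B
P1 chooses p to make P2 indifferent between X and Y
Mixed NE: P1 plays (A: 0.75, B: 0.25), P2 plays (X: 0.25, Y: 0.75)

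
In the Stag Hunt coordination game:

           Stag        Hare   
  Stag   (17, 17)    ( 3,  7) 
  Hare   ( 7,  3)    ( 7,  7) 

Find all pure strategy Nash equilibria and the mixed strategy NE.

Pure NE: (Stag, Stag) and (Hare, Hare); Mixed NE: p = 0.2857, q = 0.2857

Work:
Check pure NE:
(Stag, Stag): (17, 17) - no unilateral deviation beneficial
(Hare, Hare): (7, 7) - no unilateral deviation beneficial
Mixed NE: P1 plays Stag with p = 0.2857, P2 plays Stag with q = 0.2857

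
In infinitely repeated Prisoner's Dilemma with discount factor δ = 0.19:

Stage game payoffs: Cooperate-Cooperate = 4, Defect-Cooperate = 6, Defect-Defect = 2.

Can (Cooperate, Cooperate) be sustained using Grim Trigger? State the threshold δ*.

δ* = 0.5; since δ = 0.19 < 0.5, cooperation cannot be sustained

Work:
For Grim Trigger:
Cooperate forever: 4/(1-δ)
Defect then punished: 6 + 2·δ/(1-δ)
Need: 4/(1-δ) ≥ 6 + 2·δ/(1-δ)
Solving: δ ≥ (T-R)/(T-P) = (6-4)/(6-2) = 0.5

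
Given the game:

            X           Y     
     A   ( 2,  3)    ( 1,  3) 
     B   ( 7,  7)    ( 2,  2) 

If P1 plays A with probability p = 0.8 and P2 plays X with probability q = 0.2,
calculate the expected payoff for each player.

E[P1] = 1.56, E[P2] = 3.0

Work:
E[P1] = p·q·π₁(A,X) + p·(1-q)·π₁(A,Y) + (1-p)·q·π₁(B,X) + (1-p)·(1-q)·π₁(B,Y)
= 0.8·0.2·2 + 0.8·0.8·1 + 0.2·0.2·7 + 0.2·0.8·2
= 1.56

E[P2] = 3.0 (similar calculation)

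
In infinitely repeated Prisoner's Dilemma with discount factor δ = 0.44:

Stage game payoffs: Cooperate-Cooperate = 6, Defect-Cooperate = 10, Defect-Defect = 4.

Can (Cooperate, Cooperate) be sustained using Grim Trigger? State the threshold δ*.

δ* = 0.6667; since δ = 0.44 < 0.6667, cooperation cannot be sustained

Work:
For Grim Trigger:
Cooperate forever: 6/(1-δ)
Defect then punished: 10 + 4·δ/(1-δ)
Need: 6/(1-δ) ≥ 10 + 4·δ/(1-δ)
Solving: δ ≥ (T-R)/(T-P) = (10-6)/(10-4) = 0.6667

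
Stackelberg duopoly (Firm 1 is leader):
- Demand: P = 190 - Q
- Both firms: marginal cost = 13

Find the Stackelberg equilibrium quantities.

q₁* (leader) = 88.5, q₂* (follower) = 44.25

Work:
Follower's reaction: q₂ = (a - c - q₁)/2
Leader substitutes: π₁ = q₁·(a - q₁ - (a-c-q₁)/2 - c)
FOC: q₁* = (190 - 13)/2 = 88.50
Then: q₂* = (190 - 13 - 88.5)/2 = 44.25
Leader has first-mover advantage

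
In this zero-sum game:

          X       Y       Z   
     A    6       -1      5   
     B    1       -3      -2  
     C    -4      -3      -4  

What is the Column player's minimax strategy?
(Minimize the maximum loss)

Column should play Y, value = -1

Work:
Column player minimizes Row's maximum payoff:
Column X: max payoff to Row = 6
Column Y: max payoff to Row = -1
Column Z: max payoff to Row = 5
Minimum is -1, achieved by column Y.
Minimax strategy: Y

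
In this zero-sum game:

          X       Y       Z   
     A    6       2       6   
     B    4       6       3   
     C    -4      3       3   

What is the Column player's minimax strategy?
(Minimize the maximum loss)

Column should play X or Y or Z (all achieve the minimum), value = 6

Work:
Column player minimizes Row's maximum payoff:
Column X: max payoff to Row = 6
Column Y: max payoff to Row = 6
Column Z: max payoff to Row = 6
Minimum is 6, achieved by columns X, Y, Z (tied).
Each of X or Y or Z is a minimax strategy.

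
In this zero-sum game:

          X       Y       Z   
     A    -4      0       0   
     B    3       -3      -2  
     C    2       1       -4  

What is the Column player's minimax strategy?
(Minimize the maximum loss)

Column should play Z, value = 0

Work:
Column player minimizes Row's maximum payoff:
Column X: max payoff to Row = 3
Column Y: max payoff to Row = 1
Column Z: max payoff to Row = 0
Minimum is 0, achieved by column Z.
Minimax strategy: Z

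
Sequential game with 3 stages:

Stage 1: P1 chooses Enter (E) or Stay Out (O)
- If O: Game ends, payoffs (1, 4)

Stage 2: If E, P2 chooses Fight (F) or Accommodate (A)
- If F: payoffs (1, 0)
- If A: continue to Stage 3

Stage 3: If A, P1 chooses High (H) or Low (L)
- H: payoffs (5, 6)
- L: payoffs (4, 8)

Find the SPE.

SPE: (E, A, H); Outcome (5, 6)

Work:
Stage 3: P1 chooses H (5 vs 4)
Stage 2: P2: F->0, A->6 (anticipating H). Choose A
Stage 1: P1: O->1, E->5 (anticipating A, H). Choose E
SPE path: E -> A -> H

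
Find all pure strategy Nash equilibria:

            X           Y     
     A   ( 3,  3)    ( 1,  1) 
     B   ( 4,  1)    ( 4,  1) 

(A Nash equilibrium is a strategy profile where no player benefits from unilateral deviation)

Nash equilibrium: (B, X), (B, Y)

Work:
Best responses:
  P1 vs X: payoffs [3, 4] → best response B (payoff 4)
  P1 vs Y: payoffs [1, 4] → best response B (payoff 4)
  P2 vs A: payoffs [3, 1] → best response X (payoff 3)
  P2 vs B: payoffs [1, 1] → best response X/Y (payoff 1)
Mutual best responses: (B,X), (B,Y) → Nash equilibria.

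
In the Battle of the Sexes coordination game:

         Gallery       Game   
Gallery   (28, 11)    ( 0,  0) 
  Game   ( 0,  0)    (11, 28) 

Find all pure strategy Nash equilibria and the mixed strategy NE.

Pure NE: (Gallery, Gallery) and (Game, Game); Mixed NE: p = 0.7179, q = 0.2821

Work:
Check pure NE:
(Gallery, Gallery): (28, 11) - no unilateral deviation beneficial
(Game, Game): (11, 28) - no unilateral deviation beneficial
Mixed NE: P1 plays Gallery with p = 0.7179, P2 plays Gallery with q = 0.2821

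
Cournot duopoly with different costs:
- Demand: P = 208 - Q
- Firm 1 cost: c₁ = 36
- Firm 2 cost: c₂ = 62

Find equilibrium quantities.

q₁* = 66.0, q₂* = 40.0

Work:
Reaction: q₁ = (208 - 36 - q₂)/2
Reaction: q₂ = (208 - 62 - q₁)/2
Solve simultaneously:
q₁* = (208 - 2×36 + 62)/3 = 66.0
q₂* = (208 - 2×62 + 36)/3 = 40.0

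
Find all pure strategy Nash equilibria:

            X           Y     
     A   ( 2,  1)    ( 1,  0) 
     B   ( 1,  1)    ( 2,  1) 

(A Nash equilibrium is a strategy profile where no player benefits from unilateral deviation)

Nash equilibrium: (A, X), (B, Y)

Work:
Best responses:
  P1 vs X: payoffs [2, 1] → best response A (payoff 2)
  P1 vs Y: payoffs [1, 2] → best response B (payoff 2)
  P2 vs A: payoffs [1, 0] → best response X (payoff 1)
  P2 vs B: payoffs [1, 1] → best response X/Y (payoff 1)
Mutual best responses: (A,X), (B,Y) → Nash equilibria.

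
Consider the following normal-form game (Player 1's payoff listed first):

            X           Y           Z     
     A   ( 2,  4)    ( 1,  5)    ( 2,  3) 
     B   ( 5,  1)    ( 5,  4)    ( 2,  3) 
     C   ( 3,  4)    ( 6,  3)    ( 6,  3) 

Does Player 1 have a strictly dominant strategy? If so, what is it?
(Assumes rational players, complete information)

No strictly dominant strategy exists for Player 1

Work:
A strategy strictly dominates another if it gives a strictly higher payoff against every opponent action. Compare each pair of P1's strategies column-by-column:
  A vs B: [2 vs 5, 1 vs 5, 2 vs 2] → A does not strictly dominate B (column X: 2 ≤ 5)
  A vs C: [2 vs 3, 1 vs 6, 2 vs 6] → A does not strictly dominate C (column X: 2 ≤ 3)
  B vs A: [5 vs 2, 5 vs 1, 2 vs 2] → B does not strictly dominate A (column Z: 2 ≤ 2)
  B vs C: [5 vs 3, 5 vs 6, 2 vs 6] → B does not strictly dominate C (column Y: 5 ≤ 6)
  C vs A: [3 vs 2, 6 vs 1, 6 vs 2] → C strictly dominates A
  C vs B: [3 vs 5, 6 vs 5, 6 vs 2] → C does not strictly dominate B (column X: 3 ≤ 5)
No single strategy strictly dominates all others → no strictly dominant strategy.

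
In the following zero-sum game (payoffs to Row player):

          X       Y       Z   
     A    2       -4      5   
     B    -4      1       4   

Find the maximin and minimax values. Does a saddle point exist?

Maximin = -4, Minimax = 1, Saddle: False

Work:
Row minimums: [-4, -4] → maximin = -4
Column maximums: [2, 1, 5] → minimax = 1
No saddle point (maximin ≠ minimax). Mixed strategy needed.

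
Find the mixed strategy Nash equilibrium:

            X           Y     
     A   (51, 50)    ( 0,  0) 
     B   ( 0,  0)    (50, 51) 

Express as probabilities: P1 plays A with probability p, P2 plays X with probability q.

p = 0.505, q = 0.495

Work:
Find probabilities that make opponent indifferent:
P2 chooses q to make P1 indifferent between A and B
P1 chooses p to make P2 indifferent between X and Y
Mixed NE: P1 plays (A: 0.505, B: 0.495), P2 plays (X: 0.495, Y: 0.505)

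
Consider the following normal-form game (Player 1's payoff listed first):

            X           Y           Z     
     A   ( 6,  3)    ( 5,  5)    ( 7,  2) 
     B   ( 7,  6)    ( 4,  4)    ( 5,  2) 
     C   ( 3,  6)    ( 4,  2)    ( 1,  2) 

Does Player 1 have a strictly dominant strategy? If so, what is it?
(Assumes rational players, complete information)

No strictly dominant strategy exists for Player 1

Work:
A strategy strictly dominates another if it gives a strictly higher payoff against every opponent action. Compare each pair of P1's strategies column-by-column:
  A vs B: [6 vs 7, 5 vs 4, 7 vs 5] → A does not strictly dominate B (column X: 6 ≤ 7)
  A vs C: [6 vs 3, 5 vs 4, 7 vs 1] → A strictly dominates C
  B vs A: [7 vs 6, 4 vs 5, 5 vs 7] → B does not strictly dominate A (column Y: 4 ≤ 5)
  B vs C: [7 vs 3, 4 vs 4, 5 vs 1] → B does not strictly dominate C (column Y: 4 ≤ 4)
  C vs A: [3 vs 6, 4 vs 5, 1 vs 7] → C does not strictly dominate A (column X: 3 ≤ 6)
  C vs B: [3 vs 7, 4 vs 4, 1 vs 5] → C does not strictly dominate B (column X: 3 ≤ 7)
No single strategy strictly dominates all others → no strictly dominant strategy.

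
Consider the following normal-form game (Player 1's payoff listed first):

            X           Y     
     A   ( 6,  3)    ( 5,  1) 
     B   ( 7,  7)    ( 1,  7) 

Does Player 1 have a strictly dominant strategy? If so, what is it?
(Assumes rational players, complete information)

No strictly dominant strategy exists for Player 1

Work:
A strategy strictly dominates another if it gives a strictly higher payoff against every opponent action. Compare each pair of P1's strategies column-by-column:
  A vs B: [6 vs 7, 5 vs 1] → A does not strictly dominate B (column X: 6 ≤ 7)
  B vs A: [7 vs 6, 1 vs 5] → B does not strictly dominate A (column Y: 1 ≤ 5)
No single strategy strictly dominates all others → no strictly dominant strategy.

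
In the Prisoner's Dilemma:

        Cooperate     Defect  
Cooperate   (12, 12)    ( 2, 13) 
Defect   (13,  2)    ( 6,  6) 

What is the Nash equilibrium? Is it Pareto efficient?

(Defect, Defect) is NE; not Pareto efficient

Work:
Defect dominates Cooperate for both players:
If P2 cooperates: Defect (13) > Cooperate (12)
If P2 defects: Defect (6) > Cooperate (2)
NE: (Defect, Defect) with payoff (6, 6)
But (Cooperate, Cooperate) = (12, 12) Pareto dominates (6, 6)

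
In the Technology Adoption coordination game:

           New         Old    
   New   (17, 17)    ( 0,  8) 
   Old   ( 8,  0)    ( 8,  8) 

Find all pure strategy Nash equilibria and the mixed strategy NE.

Pure NE: (New, New) and (Old, Old); Mixed NE: p = 0.4706, q = 0.4706

Work:
Check pure NE:
(New, New): (17, 17) - no unilateral deviation beneficial
(Old, Old): (8, 8) - no unilateral deviation beneficial
Mixed NE: P1 plays New with p = 0.4706, P2 plays New with q = 0.4706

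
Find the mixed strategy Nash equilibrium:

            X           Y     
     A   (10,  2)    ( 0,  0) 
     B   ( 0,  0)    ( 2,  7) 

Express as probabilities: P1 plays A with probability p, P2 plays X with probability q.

p = 0.7778, q = 0.1667

Work:
Find probabilities that make opponent indifferent:
P2 chooses q to make P1 indifferent between A and B
P1 chooses p to make P2 indifferent between X and Y
Mixed NE: P1 plays (A: 0.7778, B: 0.2222), P2 plays (X: 0.1667, Y: 0.8333)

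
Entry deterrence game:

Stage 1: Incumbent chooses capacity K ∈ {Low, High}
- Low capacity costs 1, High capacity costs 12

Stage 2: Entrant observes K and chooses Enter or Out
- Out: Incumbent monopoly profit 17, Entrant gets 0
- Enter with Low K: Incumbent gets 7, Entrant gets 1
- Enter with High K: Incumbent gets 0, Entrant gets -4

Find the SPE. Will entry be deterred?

SPE: (Low, Enter|Low, Out|High); Entry not deterred. Incumbent net profit = 6, Entrant gets 1

Work:
After Low K: Entrant enters (1 > 0)
After High K: Entrant stays out (-4 < 0)
Incumbent: Low → 7−1=6, High → 17−12=5
Incumbent chooses Low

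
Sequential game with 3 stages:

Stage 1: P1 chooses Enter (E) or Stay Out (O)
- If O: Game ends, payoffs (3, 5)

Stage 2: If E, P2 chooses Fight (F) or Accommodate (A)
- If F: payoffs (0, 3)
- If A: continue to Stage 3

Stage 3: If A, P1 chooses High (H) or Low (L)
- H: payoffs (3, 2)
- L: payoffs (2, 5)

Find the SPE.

SPE: (O, F, H); Outcome (3, 5)

Work:
Stage 3: P1 chooses H (3 vs 2)
Stage 2: P2: F->3, A->2 (anticipating H). Choose F
Stage 1: P1: O->3, E->0 (anticipating F, H). Choose O
SPE path: O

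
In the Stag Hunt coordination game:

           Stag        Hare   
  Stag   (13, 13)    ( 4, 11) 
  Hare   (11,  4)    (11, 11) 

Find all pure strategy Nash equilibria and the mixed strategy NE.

Pure NE: (Stag, Stag) and (Hare, Hare); Mixed NE: p = 0.7778, q = 0.7778

Work:
Check pure NE:
(Stag, Stag): (13, 13) - no unilateral deviation beneficial
(Hare, Hare): (11, 11) - no unilateral deviation beneficial
Mixed NE: P1 plays Stag with p = 0.7778, P2 plays Stag with q = 0.7778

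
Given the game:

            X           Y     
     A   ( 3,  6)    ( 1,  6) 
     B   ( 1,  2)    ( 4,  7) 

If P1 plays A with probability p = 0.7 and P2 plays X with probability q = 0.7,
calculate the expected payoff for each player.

E[P1] = 2.25, E[P2] = 5.25

Work:
E[P1] = p·q·π₁(A,X) + p·(1-q)·π₁(A,Y) + (1-p)·q·π₁(B,X) + (1-p)·(1-q)·π₁(B,Y)
= 0.7·0.7·3 + 0.7·0.3·1 + 0.3·0.7·1 + 0.3·0.3·4
= 2.25

E[P2] = 5.25 (similar calculation)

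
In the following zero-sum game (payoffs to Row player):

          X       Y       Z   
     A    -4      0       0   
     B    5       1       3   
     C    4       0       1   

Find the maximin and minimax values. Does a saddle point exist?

Maximin = 1, Minimax = 1, Saddle: True

Work:
Row minimums: [-4, 1, 0] → maximin = 1
Column maximums: [5, 1, 3] → minimax = 1
Saddle point exists! Game value = 1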